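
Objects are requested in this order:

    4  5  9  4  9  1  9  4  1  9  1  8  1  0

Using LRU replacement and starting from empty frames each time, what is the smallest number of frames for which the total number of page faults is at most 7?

f=1: 14 faults
f=2: 10 faults
f=3: 6 faults
f=4: 6 faults
f=5: 6 faults
f=6: 6 faults
Smallest f with faults ≤ 7 is 3.

3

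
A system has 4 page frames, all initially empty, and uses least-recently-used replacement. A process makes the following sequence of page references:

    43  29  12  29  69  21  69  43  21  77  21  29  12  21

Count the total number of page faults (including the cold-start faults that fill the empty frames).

9

43 -> fault, frames {43}
29 -> fault, frames {43,29}
12 -> fault, frames {43,29,12}
29 -> hit
69 -> fault, frames {43,12,29,69}
21 -> fault, evict 43, frames {12,29,69,21}
69 -> hit
43 -> fault, evict 12, frames {29,21,69,43}
21 -> hit
77 -> fault, evict 29, frames {69,43,21,77}
21 -> hit
29 -> fault, evict 69, frames {43,77,21,29}
12 -> fault, evict 43, frames {77,21,29,12}
21 -> hit
Page faults: 9.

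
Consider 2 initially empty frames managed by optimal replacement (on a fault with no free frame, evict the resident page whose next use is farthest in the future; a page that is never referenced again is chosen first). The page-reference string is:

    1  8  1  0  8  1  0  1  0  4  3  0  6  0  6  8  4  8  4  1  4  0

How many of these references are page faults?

11

1 -> fault, frames (1)
8 -> fault, frames (1 8)
1 -> hit
0 -> fault, evict 1, frames (8 0)
8 -> hit
1 -> fault, evict 8, frames (0 1)
0 -> hit
1 -> hit
0 -> hit
4 -> fault, evict 1, frames (0 4)
3 -> fault, evict 4, frames (0 3)
0 -> hit
6 -> fault, evict 3, frames (0 6)
0 -> hit
6 -> hit
8 -> fault, evict 6, frames (0 8)
4 -> fault, evict 0, frames (8 4)
8 -> hit
4 -> hit
1 -> fault, evict 8, frames (4 1)
4 -> hit
0 -> fault, evict 1, frames (4 0)
Page faults: 11.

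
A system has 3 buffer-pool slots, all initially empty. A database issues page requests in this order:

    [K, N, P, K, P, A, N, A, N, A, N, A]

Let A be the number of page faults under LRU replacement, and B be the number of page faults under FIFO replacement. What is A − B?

Under LRU: F F F . . F F . . . . . → 5 faults.
Under FIFO: F F F . . F . . . . . . → 4 faults.
A − B = 5 − 4 = 1.

1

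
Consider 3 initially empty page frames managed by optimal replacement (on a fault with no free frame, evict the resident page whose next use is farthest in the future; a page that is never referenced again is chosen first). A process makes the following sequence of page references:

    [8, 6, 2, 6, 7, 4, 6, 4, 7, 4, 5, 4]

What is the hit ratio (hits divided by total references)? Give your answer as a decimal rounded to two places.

8 -> fault, frames {8}
6 -> fault, frames {8,6}
2 -> fault, frames {8,6,2}
6 -> hit
7 -> fault, evict 2, frames {8,6,7}
4 -> fault, evict 8, frames {6,7,4}
6 -> hit
4 -> hit
7 -> hit
4 -> hit
5 -> fault, evict 7, frames {6,4,5}
4 -> hit
Hits: 6 of 12 references → 6/12 = 0.5000.

0.50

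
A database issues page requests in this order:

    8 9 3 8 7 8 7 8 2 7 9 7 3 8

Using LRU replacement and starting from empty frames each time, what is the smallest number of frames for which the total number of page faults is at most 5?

f=1: 14 faults
f=2: 10 faults
f=3: 8 faults
f=4: 8 faults
f=5: 5 faults
Smallest f with faults ≤ 5 is 5.

5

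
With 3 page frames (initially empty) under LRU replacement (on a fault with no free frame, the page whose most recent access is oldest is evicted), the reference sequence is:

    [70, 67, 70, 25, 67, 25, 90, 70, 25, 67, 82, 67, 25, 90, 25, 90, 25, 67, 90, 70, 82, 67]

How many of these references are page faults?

70 → miss, frames (70)
67 → miss, frames (70 67)
70 → hit
25 → miss, frames (67 70 25)
67 → hit
25 → hit
90 → miss, evict 70, frames (67 25 90)
70 → miss, evict 67, frames (25 90 70)
25 → hit
67 → miss, evict 90, frames (70 25 67)
82 → miss, evict 70, frames (25 67 82)
67 → hit
25 → hit
90 → miss, evict 82, frames (67 25 90)
25 → hit
90 → hit
25 → hit
67 → hit
90 → hit
70 → miss, evict 25, frames (67 90 70)
82 → miss, evict 67, frames (90 70 82)
67 → miss, evict 90, frames (70 82 67)
Page faults: 11.

11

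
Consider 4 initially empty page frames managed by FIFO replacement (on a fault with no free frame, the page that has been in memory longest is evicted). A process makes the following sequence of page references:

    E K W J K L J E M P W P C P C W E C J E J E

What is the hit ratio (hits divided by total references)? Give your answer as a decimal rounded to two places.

E -> miss, frames [E]
K -> miss, frames [E, K]
W -> miss, frames [E, K, W]
J -> miss, frames [E, K, W, J]
K -> hit
L -> miss, evict E, frames [K, W, J, L]
J -> hit
E -> miss, evict K, frames [W, J, L, E]
M -> miss, evict W, frames [J, L, E, M]
P -> miss, evict J, frames [L, E, M, P]
W -> miss, evict L, frames [E, M, P, W]
P -> hit
C -> miss, evict E, frames [M, P, W, C]
P -> hit
C -> hit
W -> hit
E -> miss, evict M, frames [P, W, C, E]
C -> hit
J -> miss, evict P, frames [W, C, E, J]
E -> hit
J -> hit
E -> hit
Hits: 10 of 22 references → 10/22 = 0.4545.

0.45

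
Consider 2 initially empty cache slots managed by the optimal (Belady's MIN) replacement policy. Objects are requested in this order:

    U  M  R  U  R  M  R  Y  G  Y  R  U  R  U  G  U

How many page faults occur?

9

U -> miss, frames [U]
M -> miss, frames [U, M]
R -> miss, evict M, frames [U, R]
U -> hit
R -> hit
M -> miss, evict U, frames [R, M]
R -> hit
Y -> miss, evict M, frames [R, Y]
G -> miss, evict R, frames [Y, G]
Y -> hit
R -> miss, evict Y, frames [G, R]
U -> miss, evict G, frames [R, U]
R -> hit
U -> hit
G -> miss, evict R, frames [U, G]
U -> hit
Page faults: 9.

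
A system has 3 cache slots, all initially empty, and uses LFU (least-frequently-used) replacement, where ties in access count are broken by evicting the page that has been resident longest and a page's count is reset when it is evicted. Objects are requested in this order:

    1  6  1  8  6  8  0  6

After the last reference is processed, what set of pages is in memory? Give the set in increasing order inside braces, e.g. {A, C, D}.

{0, 6, 8}

1: miss, frames (1)
6: miss, frames (1 6)
1: hit
8: miss, frames (1 6 8)
6: hit
8: hit
0: miss, evict 1, frames (6 8 0)
6: hit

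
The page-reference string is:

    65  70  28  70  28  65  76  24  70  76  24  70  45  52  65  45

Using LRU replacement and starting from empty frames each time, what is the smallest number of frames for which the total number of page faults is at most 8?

f=1: 16 faults
f=2: 14 faults
f=3: 9 faults
f=4: 9 faults
f=5: 8 faults
f=6: 7 faults
f=7: 7 faults
Smallest f with faults ≤ 8 is 5.

5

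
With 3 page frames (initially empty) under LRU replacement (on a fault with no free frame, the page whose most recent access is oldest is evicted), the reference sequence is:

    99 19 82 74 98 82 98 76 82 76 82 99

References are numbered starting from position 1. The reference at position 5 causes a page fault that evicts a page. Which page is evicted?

19

pos 1: 99 → fault, frames (99)
pos 2: 19 → fault, frames (99 19)
pos 3: 82 → fault, frames (99 19 82)
pos 4: 74 → fault, evict 99, frames (19 82 74)
pos 5: 98 → fault, evict 19, frames (82 74 98)
At position 5, page 19 is evicted.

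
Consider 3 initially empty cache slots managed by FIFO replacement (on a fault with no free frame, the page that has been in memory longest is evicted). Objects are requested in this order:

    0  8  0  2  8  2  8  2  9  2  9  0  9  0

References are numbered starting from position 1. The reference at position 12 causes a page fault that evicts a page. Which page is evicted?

pos 1: 0 -> fault, frames {0}
pos 2: 8 -> fault, frames {0,8}
pos 3: 0 -> hit
pos 4: 2 -> fault, frames {0,8,2}
pos 5: 8 -> hit
pos 6: 2 -> hit
pos 7: 8 -> hit
pos 8: 2 -> hit
pos 9: 9 -> fault, evict 0, frames {8,2,9}
pos 10: 2 -> hit
pos 11: 9 -> hit
pos 12: 0 -> fault, evict 8, frames {2,9,0}
At position 12, page 8 is evicted.

8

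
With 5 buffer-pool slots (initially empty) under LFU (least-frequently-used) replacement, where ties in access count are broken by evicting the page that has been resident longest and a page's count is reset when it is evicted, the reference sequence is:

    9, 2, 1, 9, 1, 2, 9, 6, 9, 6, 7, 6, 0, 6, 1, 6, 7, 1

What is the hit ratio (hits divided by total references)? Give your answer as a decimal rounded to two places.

0.61

9 → miss, frames (9)
2 → miss, frames (9 2)
1 → miss, frames (9 2 1)
9 → hit
1 → hit
2 → hit
9 → hit
6 → miss, frames (9 2 1 6)
9 → hit
6 → hit
7 → miss, frames (9 2 1 6 7)
6 → hit
0 → miss, evict 7, frames (9 2 1 6 0)
6 → hit
1 → hit
6 → hit
7 → miss, evict 0, frames (9 2 1 6 7)
1 → hit
Hits: 11 of 18 references → 11/18 = 0.6111.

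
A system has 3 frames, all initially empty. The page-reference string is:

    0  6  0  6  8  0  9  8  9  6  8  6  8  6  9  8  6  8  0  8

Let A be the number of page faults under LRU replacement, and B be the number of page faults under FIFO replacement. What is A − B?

Under LRU: F F . . F . F . . F . . . . . . . . F . → 6 faults.
Under FIFO: F F . . F . F . . . . . . . . . . . F . → 5 faults.
A − B = 6 − 5 = 1.

1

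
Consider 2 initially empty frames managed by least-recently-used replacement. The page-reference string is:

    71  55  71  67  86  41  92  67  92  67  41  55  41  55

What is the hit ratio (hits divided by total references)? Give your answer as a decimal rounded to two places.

71: miss, frames {71}
55: miss, frames {71,55}
71: hit
67: miss, evict 55, frames {71,67}
86: miss, evict 71, frames {67,86}
41: miss, evict 67, frames {86,41}
92: miss, evict 86, frames {41,92}
67: miss, evict 41, frames {92,67}
92: hit
67: hit
41: miss, evict 92, frames {67,41}
55: miss, evict 67, frames {41,55}
41: hit
55: hit
Hits: 5 of 14 references → 5/14 = 0.3571.

0.36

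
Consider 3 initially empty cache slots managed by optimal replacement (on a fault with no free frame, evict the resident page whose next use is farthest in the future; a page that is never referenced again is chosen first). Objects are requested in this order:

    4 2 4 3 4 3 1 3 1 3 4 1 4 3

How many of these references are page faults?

4: miss, frames {4}
2: miss, frames {4,2}
4: hit
3: miss, frames {4,2,3}
4: hit
3: hit
1: miss, evict 2, frames {4,3,1}
3: hit
1: hit
3: hit
4: hit
1: hit
4: hit
3: hit
Page faults: 4.

4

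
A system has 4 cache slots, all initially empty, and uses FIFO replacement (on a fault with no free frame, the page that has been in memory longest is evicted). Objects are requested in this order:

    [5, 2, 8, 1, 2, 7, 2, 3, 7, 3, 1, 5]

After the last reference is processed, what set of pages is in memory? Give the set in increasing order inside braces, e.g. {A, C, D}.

{1, 3, 5, 7}

5 → miss, frames (5)
2 → miss, frames (5 2)
8 → miss, frames (5 2 8)
1 → miss, frames (5 2 8 1)
2 → hit
7 → miss, evict 5, frames (2 8 1 7)
2 → hit
3 → miss, evict 2, frames (8 1 7 3)
7 → hit
3 → hit
1 → hit
5 → miss, evict 8, frames (1 7 3 5)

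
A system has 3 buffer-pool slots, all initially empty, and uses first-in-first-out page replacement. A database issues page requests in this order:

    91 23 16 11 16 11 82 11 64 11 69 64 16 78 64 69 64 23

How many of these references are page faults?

91 → fault, frames (91)
23 → fault, frames (91 23)
16 → fault, frames (91 23 16)
11 → fault, evict 91, frames (23 16 11)
16 → hit
11 → hit
82 → fault, evict 23, frames (16 11 82)
11 → hit
64 → fault, evict 16, frames (11 82 64)
11 → hit
69 → fault, evict 11, frames (82 64 69)
64 → hit
16 → fault, evict 82, frames (64 69 16)
78 → fault, evict 64, frames (69 16 78)
64 → fault, evict 69, frames (16 78 64)
69 → fault, evict 16, frames (78 64 69)
64 → hit
23 → fault, evict 78, frames (64 69 23)
Page faults: 12.

12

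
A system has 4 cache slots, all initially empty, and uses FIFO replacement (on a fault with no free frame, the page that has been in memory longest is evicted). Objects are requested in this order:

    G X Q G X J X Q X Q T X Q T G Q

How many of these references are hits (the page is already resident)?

G → fault, frames {G}
X → fault, frames {G,X}
Q → fault, frames {G,X,Q}
G → hit
X → hit
J → fault, frames {G,X,Q,J}
X → hit
Q → hit
X → hit
Q → hit
T → fault, evict G, frames {X,Q,J,T}
X → hit
Q → hit
T → hit
G → fault, evict X, frames {Q,J,T,G}
Q → hit
Hits: 10.

10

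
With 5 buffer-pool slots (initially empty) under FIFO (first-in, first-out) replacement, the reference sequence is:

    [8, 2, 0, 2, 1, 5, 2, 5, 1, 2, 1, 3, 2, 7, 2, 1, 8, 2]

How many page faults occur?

9

8 → miss, frames (8)
2 → miss, frames (8 2)
0 → miss, frames (8 2 0)
2 → hit
1 → miss, frames (8 2 0 1)
5 → miss, frames (8 2 0 1 5)
2 → hit
5 → hit
1 → hit
2 → hit
1 → hit
3 → miss, evict 8, frames (2 0 1 5 3)
2 → hit
7 → miss, evict 2, frames (0 1 5 3 7)
2 → miss, evict 0, frames (1 5 3 7 2)
1 → hit
8 → miss, evict 1, frames (5 3 7 2 8)
2 → hit
Page faults: 9.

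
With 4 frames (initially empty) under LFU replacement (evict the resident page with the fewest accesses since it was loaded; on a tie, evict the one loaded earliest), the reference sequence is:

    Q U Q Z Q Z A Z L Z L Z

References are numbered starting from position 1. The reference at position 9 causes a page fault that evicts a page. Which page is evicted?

U

pos 1: Q → fault, frames {Q}
pos 2: U → fault, frames {Q,U}
pos 3: Q → hit
pos 4: Z → fault, frames {Q,U,Z}
pos 5: Q → hit
pos 6: Z → hit
pos 7: A → fault, frames {Q,U,Z,A}
pos 8: Z → hit
pos 9: L → fault, evict U, frames {Q,Z,A,L}
At position 9, page U is evicted.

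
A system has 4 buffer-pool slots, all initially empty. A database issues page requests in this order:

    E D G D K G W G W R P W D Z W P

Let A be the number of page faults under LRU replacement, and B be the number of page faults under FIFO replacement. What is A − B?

-1

Under LRU: F F F . F . F . . F F . F F . . → 9 faults.
Under FIFO: F F F . F . F . . F F . F F F . → 10 faults.
A − B = 9 − 10 = -1.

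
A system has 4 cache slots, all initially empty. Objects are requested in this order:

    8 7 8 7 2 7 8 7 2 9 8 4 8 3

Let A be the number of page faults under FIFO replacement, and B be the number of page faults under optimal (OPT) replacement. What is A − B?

1

Under FIFO: F F . . F . . . . F . F F F → 7 faults.
Under OPT: F F . . F . . . . F . F . F → 6 faults.
A − B = 7 − 6 = 1.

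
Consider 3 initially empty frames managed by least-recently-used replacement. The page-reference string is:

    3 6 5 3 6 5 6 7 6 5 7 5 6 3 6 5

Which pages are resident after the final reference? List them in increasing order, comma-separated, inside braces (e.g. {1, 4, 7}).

{3, 5, 6}

3 → miss, frames {3}
6 → miss, frames {3,6}
5 → miss, frames {3,6,5}
3 → hit
6 → hit
5 → hit
6 → hit
7 → miss, evict 3, frames {5,6,7}
6 → hit
5 → hit
7 → hit
5 → hit
6 → hit
3 → miss, evict 7, frames {5,6,3}
6 → hit
5 → hit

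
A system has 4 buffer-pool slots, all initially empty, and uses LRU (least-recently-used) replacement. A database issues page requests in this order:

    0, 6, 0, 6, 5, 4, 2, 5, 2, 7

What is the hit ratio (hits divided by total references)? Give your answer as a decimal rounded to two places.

0 -> fault, frames [0]
6 -> fault, frames [0, 6]
0 -> hit
6 -> hit
5 -> fault, frames [0, 6, 5]
4 -> fault, frames [0, 6, 5, 4]
2 -> fault, evict 0, frames [6, 5, 4, 2]
5 -> hit
2 -> hit
7 -> fault, evict 6, frames [4, 5, 2, 7]
Hits: 4 of 10 references → 4/10 = 0.4000.

0.40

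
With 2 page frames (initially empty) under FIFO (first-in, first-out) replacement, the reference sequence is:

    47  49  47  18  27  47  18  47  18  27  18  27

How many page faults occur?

47 → fault, frames {47}
49 → fault, frames {47,49}
47 → hit
18 → fault, evict 47, frames {49,18}
27 → fault, evict 49, frames {18,27}
47 → fault, evict 18, frames {27,47}
18 → fault, evict 27, frames {47,18}
47 → hit
18 → hit
27 → fault, evict 47, frames {18,27}
18 → hit
27 → hit
Page faults: 7.

7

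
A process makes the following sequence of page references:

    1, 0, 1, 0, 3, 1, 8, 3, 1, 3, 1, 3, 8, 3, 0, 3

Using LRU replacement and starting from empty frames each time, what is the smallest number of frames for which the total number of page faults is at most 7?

3

f=1: 16 faults
f=2: 9 faults
f=3: 5 faults
f=4: 4 faults
Smallest f with faults ≤ 7 is 3.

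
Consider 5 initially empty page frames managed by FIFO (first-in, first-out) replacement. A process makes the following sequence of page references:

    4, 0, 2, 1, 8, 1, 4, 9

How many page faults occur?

6

4 -> fault, frames (4)
0 -> fault, frames (4 0)
2 -> fault, frames (4 0 2)
1 -> fault, frames (4 0 2 1)
8 -> fault, frames (4 0 2 1 8)
1 -> hit
4 -> hit
9 -> fault, evict 4, frames (0 2 1 8 9)
Page faults: 6.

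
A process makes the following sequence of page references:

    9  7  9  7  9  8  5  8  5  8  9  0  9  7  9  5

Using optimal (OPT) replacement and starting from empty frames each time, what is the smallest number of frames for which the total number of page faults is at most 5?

f=1: 16 faults
f=2: 8 faults
f=3: 6 faults
f=4: 5 faults
f=5: 5 faults
Smallest f with faults ≤ 5 is 4.

4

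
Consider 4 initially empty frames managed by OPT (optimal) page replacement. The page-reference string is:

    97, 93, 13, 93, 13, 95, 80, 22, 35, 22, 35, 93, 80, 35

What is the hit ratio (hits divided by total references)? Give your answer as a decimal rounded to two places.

0.50

97 -> miss, frames [97]
93 -> miss, frames [97, 93]
13 -> miss, frames [97, 93, 13]
93 -> hit
13 -> hit
95 -> miss, frames [97, 93, 13, 95]
80 -> miss, evict 95, frames [97, 93, 13, 80]
22 -> miss, evict 13, frames [97, 93, 80, 22]
35 -> miss, evict 97, frames [93, 80, 22, 35]
22 -> hit
35 -> hit
93 -> hit
80 -> hit
35 -> hit
Hits: 7 of 14 references → 7/14 = 0.5000.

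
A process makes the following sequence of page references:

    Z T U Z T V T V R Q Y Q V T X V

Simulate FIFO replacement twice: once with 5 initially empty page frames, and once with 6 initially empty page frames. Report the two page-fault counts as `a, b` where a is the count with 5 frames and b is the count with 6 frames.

10, 8

5 frames: F F F . . F . . F F F . . F F F → 10 faults.
6 frames: F F F . . F . . F F F . . . F . → 8 faults.
8 < 10: adding a frame reduced faults, as is typical.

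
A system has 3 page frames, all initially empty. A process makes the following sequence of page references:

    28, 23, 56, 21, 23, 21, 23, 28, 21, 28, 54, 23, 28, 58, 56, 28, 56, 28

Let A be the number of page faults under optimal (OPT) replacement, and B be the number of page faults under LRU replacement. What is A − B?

-2

Under OPT: F F F F . . . . . . F . . F F . . . → 7 faults.
Under LRU: F F F F . . . F . . F F . F F . . . → 9 faults.
A − B = 7 − 9 = -2.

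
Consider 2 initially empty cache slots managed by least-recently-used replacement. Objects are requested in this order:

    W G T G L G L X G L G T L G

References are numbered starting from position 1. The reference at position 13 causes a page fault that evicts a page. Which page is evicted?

pos 1: W → miss, frames [W]
pos 2: G → miss, frames [W, G]
pos 3: T → miss, evict W, frames [G, T]
pos 4: G → hit
pos 5: L → miss, evict T, frames [G, L]
pos 6: G → hit
pos 7: L → hit
pos 8: X → miss, evict G, frames [L, X]
pos 9: G → miss, evict L, frames [X, G]
pos 10: L → miss, evict X, frames [G, L]
pos 11: G → hit
pos 12: T → miss, evict L, frames [G, T]
pos 13: L → miss, evict G, frames [T, L]
At position 13, page G is evicted.

G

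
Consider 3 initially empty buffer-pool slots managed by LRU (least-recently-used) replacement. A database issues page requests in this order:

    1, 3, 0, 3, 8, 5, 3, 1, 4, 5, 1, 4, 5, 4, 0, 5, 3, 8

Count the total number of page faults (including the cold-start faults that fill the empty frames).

1 -> fault, frames {1}
3 -> fault, frames {1,3}
0 -> fault, frames {1,3,0}
3 -> hit
8 -> fault, evict 1, frames {0,3,8}
5 -> fault, evict 0, frames {3,8,5}
3 -> hit
1 -> fault, evict 8, frames {5,3,1}
4 -> fault, evict 5, frames {3,1,4}
5 -> fault, evict 3, frames {1,4,5}
1 -> hit
4 -> hit
5 -> hit
4 -> hit
0 -> fault, evict 1, frames {5,4,0}
5 -> hit
3 -> fault, evict 4, frames {0,5,3}
8 -> fault, evict 0, frames {5,3,8}
Page faults: 11.

11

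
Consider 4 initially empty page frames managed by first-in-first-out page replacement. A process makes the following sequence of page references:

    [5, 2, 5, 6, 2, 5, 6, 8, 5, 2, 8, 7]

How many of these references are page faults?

5 → fault, frames [5]
2 → fault, frames [5, 2]
5 → hit
6 → fault, frames [5, 2, 6]
2 → hit
5 → hit
6 → hit
8 → fault, frames [5, 2, 6, 8]
5 → hit
2 → hit
8 → hit
7 → fault, evict 5, frames [2, 6, 8, 7]
Page faults: 5.

5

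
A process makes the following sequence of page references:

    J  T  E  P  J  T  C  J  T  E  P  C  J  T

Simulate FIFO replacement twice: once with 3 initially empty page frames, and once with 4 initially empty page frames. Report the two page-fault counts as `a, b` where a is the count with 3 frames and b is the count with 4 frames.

11, 12

3 frames: F F F F F F F . . F F . F F → 11 faults.
4 frames: F F F F . . F F F F F F F F → 12 faults.
12 > 11: adding a frame increased faults — Belady's anomaly.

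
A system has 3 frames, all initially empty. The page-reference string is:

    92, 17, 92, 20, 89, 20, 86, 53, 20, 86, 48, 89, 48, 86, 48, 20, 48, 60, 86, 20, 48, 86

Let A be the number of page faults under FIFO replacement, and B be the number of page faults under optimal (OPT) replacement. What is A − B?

Under FIFO: F F . F F . F F F . F F . F . F F F F F F . → 16 faults.
Under OPT: F F . F F . F F . . F F . . . F . F . . F . → 11 faults.
A − B = 16 − 11 = 5.

5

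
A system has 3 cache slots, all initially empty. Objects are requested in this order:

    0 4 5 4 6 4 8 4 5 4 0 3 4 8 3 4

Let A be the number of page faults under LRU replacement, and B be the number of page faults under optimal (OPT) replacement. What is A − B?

Under LRU: F F F . F . F . F . F F . F . . → 9 faults.
Under OPT: F F F . F . F . . . F F . . . . → 7 faults.
A − B = 9 − 7 = 2.

2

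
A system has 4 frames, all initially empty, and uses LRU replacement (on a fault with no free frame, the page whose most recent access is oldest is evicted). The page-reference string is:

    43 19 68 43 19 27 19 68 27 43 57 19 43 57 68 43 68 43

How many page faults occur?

43: miss, frames {43}
19: miss, frames {43,19}
68: miss, frames {43,19,68}
43: hit
19: hit
27: miss, frames {68,43,19,27}
19: hit
68: hit
27: hit
43: hit
57: miss, evict 19, frames {68,27,43,57}
19: miss, evict 68, frames {27,43,57,19}
43: hit
57: hit
68: miss, evict 27, frames {19,43,57,68}
43: hit
68: hit
43: hit
Page faults: 7.

7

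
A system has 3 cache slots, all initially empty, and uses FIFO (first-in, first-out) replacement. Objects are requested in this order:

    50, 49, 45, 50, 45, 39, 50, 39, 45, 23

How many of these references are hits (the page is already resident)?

4

50: miss, frames (50)
49: miss, frames (50 49)
45: miss, frames (50 49 45)
50: hit
45: hit
39: miss, evict 50, frames (49 45 39)
50: miss, evict 49, frames (45 39 50)
39: hit
45: hit
23: miss, evict 45, frames (39 50 23)
Hits: 4.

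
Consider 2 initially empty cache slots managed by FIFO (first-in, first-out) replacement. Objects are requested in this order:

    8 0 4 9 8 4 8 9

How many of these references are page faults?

7

8: miss, frames [8]
0: miss, frames [8, 0]
4: miss, evict 8, frames [0, 4]
9: miss, evict 0, frames [4, 9]
8: miss, evict 4, frames [9, 8]
4: miss, evict 9, frames [8, 4]
8: hit
9: miss, evict 8, frames [4, 9]
Page faults: 7.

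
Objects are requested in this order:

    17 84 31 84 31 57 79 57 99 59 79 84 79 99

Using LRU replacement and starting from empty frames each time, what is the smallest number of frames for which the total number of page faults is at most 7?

6

f=1: 14 faults
f=2: 10 faults
f=3: 10 faults
f=4: 8 faults
f=5: 8 faults
f=6: 7 faults
f=7: 7 faults
Smallest f with faults ≤ 7 is 6.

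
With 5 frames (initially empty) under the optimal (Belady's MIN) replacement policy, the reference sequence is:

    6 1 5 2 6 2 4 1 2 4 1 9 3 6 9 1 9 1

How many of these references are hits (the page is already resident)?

6 → fault, frames [6]
1 → fault, frames [6, 1]
5 → fault, frames [6, 1, 5]
2 → fault, frames [6, 1, 5, 2]
6 → hit
2 → hit
4 → fault, frames [6, 1, 5, 2, 4]
1 → hit
2 → hit
4 → hit
1 → hit
9 → fault, evict 4, frames [6, 1, 5, 2, 9]
3 → fault, evict 2, frames [6, 1, 5, 9, 3]
6 → hit
9 → hit
1 → hit
9 → hit
1 → hit
Hits: 11.

11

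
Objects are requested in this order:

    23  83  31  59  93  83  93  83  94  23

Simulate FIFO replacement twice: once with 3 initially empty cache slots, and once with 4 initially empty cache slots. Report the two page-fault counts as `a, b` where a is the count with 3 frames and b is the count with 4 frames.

8, 7

3 frames: F F F F F F . . F F → 8 faults.
4 frames: F F F F F . . . F F → 7 faults.
7 < 8: adding a frame reduced faults, as is typical.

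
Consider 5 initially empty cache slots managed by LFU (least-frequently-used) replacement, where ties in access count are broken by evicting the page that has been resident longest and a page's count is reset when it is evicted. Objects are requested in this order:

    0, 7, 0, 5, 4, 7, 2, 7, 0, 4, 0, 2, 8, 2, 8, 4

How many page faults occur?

0 -> miss, frames {0}
7 -> miss, frames {0,7}
0 -> hit
5 -> miss, frames {0,7,5}
4 -> miss, frames {0,7,5,4}
7 -> hit
2 -> miss, frames {0,7,5,4,2}
7 -> hit
0 -> hit
4 -> hit
0 -> hit
2 -> hit
8 -> miss, evict 5, frames {0,7,4,2,8}
2 -> hit
8 -> hit
4 -> hit
Page faults: 6.

6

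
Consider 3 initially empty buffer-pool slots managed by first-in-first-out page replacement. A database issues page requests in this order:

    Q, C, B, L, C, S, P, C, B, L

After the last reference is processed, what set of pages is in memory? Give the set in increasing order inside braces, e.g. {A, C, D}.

{B, C, L}

Q -> miss, frames [Q]
C -> miss, frames [Q, C]
B -> miss, frames [Q, C, B]
L -> miss, evict Q, frames [C, B, L]
C -> hit
S -> miss, evict C, frames [B, L, S]
P -> miss, evict B, frames [L, S, P]
C -> miss, evict L, frames [S, P, C]
B -> miss, evict S, frames [P, C, B]
L -> miss, evict P, frames [C, B, L]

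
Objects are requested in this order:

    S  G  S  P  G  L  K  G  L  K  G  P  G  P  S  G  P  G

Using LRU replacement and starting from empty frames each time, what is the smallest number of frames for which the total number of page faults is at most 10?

f=1: 18 faults
f=2: 14 faults
f=3: 7 faults
f=4: 6 faults
f=5: 5 faults
Smallest f with faults ≤ 10 is 3.

3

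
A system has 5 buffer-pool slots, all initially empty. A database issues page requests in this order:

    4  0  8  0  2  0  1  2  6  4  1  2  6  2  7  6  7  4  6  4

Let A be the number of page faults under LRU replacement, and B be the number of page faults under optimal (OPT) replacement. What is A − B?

1

Under LRU: F F F . F . F . F F . . . . F . . . . . → 8 faults.
Under OPT: F F F . F . F . F . . . . . F . . . . . → 7 faults.
A − B = 8 − 7 = 1.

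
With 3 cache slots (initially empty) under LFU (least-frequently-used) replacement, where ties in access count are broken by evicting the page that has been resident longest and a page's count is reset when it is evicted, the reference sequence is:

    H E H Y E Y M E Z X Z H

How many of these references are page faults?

8

H -> miss, frames (H)
E -> miss, frames (H E)
H -> hit
Y -> miss, frames (H E Y)
E -> hit
Y -> hit
M -> miss, evict H, frames (E Y M)
E -> hit
Z -> miss, evict M, frames (E Y Z)
X -> miss, evict Z, frames (E Y X)
Z -> miss, evict X, frames (E Y Z)
H -> miss, evict Z, frames (E Y H)
Page faults: 8.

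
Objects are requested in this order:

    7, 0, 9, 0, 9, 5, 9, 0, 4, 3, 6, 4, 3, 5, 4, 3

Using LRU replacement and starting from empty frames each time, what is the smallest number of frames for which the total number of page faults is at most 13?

2

f=1: 16 faults
f=2: 13 faults
f=3: 8 faults
f=4: 8 faults
f=5: 8 faults
f=6: 7 faults
f=7: 7 faults
Smallest f with faults ≤ 13 is 2.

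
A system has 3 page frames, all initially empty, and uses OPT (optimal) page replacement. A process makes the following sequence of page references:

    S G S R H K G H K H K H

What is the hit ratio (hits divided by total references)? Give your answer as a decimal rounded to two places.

0.58

S -> miss, frames (S)
G -> miss, frames (S G)
S -> hit
R -> miss, frames (S G R)
H -> miss, evict R, frames (S G H)
K -> miss, evict S, frames (G H K)
G -> hit
H -> hit
K -> hit
H -> hit
K -> hit
H -> hit
Hits: 7 of 12 references → 7/12 = 0.5833.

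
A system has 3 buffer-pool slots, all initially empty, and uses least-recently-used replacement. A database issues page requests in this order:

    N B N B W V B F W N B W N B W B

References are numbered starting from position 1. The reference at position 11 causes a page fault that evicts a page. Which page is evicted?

pos 1: N → miss, frames (N)
pos 2: B → miss, frames (N B)
pos 3: N → hit
pos 4: B → hit
pos 5: W → miss, frames (N B W)
pos 6: V → miss, evict N, frames (B W V)
pos 7: B → hit
pos 8: F → miss, evict W, frames (V B F)
pos 9: W → miss, evict V, frames (B F W)
pos 10: N → miss, evict B, frames (F W N)
pos 11: B → miss, evict F, frames (W N B)
At position 11, page F is evicted.

F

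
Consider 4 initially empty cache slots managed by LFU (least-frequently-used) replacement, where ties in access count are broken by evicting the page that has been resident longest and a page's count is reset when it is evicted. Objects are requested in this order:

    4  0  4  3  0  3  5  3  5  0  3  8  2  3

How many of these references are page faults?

4 -> fault, frames [4]
0 -> fault, frames [4, 0]
4 -> hit
3 -> fault, frames [4, 0, 3]
0 -> hit
3 -> hit
5 -> fault, frames [4, 0, 3, 5]
3 -> hit
5 -> hit
0 -> hit
3 -> hit
8 -> fault, evict 4, frames [0, 3, 5, 8]
2 -> fault, evict 8, frames [0, 3, 5, 2]
3 -> hit
Page faults: 6.

6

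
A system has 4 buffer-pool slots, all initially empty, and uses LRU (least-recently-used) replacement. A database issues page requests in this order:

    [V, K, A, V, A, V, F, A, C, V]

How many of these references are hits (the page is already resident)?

V → fault, frames [V]
K → fault, frames [V, K]
A → fault, frames [V, K, A]
V → hit
A → hit
V → hit
F → fault, frames [K, A, V, F]
A → hit
C → fault, evict K, frames [V, F, A, C]
V → hit
Hits: 5.

5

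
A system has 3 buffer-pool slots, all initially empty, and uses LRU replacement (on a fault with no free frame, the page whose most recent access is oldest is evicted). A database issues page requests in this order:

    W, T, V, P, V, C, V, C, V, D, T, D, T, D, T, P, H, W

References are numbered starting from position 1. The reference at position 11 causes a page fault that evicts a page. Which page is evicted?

pos 1: W → fault, frames (W)
pos 2: T → fault, frames (W T)
pos 3: V → fault, frames (W T V)
pos 4: P → fault, evict W, frames (T V P)
pos 5: V → hit
pos 6: C → fault, evict T, frames (P V C)
pos 7: V → hit
pos 8: C → hit
pos 9: V → hit
pos 10: D → fault, evict P, frames (C V D)
pos 11: T → fault, evict C, frames (V D T)
At position 11, page C is evicted.

C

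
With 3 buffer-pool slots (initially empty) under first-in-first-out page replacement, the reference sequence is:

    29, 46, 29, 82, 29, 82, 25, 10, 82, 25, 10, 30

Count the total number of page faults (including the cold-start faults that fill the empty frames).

6

29 -> miss, frames [29]
46 -> miss, frames [29, 46]
29 -> hit
82 -> miss, frames [29, 46, 82]
29 -> hit
82 -> hit
25 -> miss, evict 29, frames [46, 82, 25]
10 -> miss, evict 46, frames [82, 25, 10]
82 -> hit
25 -> hit
10 -> hit
30 -> miss, evict 82, frames [25, 10, 30]
Page faults: 6.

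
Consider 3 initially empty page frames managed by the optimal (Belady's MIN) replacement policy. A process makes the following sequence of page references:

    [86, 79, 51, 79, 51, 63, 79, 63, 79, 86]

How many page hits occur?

6

86: fault, frames (86)
79: fault, frames (86 79)
51: fault, frames (86 79 51)
79: hit
51: hit
63: fault, evict 51, frames (86 79 63)
79: hit
63: hit
79: hit
86: hit
Hits: 6.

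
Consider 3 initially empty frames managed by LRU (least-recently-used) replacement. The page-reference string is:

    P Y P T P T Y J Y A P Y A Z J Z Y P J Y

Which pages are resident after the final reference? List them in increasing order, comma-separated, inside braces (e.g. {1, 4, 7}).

{J, P, Y}

P → miss, frames (P)
Y → miss, frames (P Y)
P → hit
T → miss, frames (Y P T)
P → hit
T → hit
Y → hit
J → miss, evict P, frames (T Y J)
Y → hit
A → miss, evict T, frames (J Y A)
P → miss, evict J, frames (Y A P)
Y → hit
A → hit
Z → miss, evict P, frames (Y A Z)
J → miss, evict Y, frames (A Z J)
Z → hit
Y → miss, evict A, frames (J Z Y)
P → miss, evict J, frames (Z Y P)
J → miss, evict Z, frames (Y P J)
Y → hit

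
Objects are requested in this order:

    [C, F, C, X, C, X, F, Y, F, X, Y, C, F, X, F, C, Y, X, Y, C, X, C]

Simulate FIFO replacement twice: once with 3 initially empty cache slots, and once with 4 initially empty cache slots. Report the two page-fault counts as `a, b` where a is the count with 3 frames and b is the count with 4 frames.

3 frames: F F . F . . . F . . . F F F . . F . . F . . → 9 faults.
4 frames: F F . F . . . F . . . . . . . . . . . . . . → 4 faults.
4 < 9: adding a frame reduced faults, as is typical.

9, 4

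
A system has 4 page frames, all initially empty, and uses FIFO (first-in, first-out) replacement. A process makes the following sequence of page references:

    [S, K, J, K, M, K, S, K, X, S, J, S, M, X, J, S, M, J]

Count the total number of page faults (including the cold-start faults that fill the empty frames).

6

S: fault, frames {S}
K: fault, frames {S,K}
J: fault, frames {S,K,J}
K: hit
M: fault, frames {S,K,J,M}
K: hit
S: hit
K: hit
X: fault, evict S, frames {K,J,M,X}
S: fault, evict K, frames {J,M,X,S}
J: hit
S: hit
M: hit
X: hit
J: hit
S: hit
M: hit
J: hit
Page faults: 6.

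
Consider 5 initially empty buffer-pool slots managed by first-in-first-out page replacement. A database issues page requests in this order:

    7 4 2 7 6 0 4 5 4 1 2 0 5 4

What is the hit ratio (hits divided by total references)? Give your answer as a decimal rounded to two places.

0.43

7 → miss, frames (7)
4 → miss, frames (7 4)
2 → miss, frames (7 4 2)
7 → hit
6 → miss, frames (7 4 2 6)
0 → miss, frames (7 4 2 6 0)
4 → hit
5 → miss, evict 7, frames (4 2 6 0 5)
4 → hit
1 → miss, evict 4, frames (2 6 0 5 1)
2 → hit
0 → hit
5 → hit
4 → miss, evict 2, frames (6 0 5 1 4)
Hits: 6 of 14 references → 6/14 = 0.4286.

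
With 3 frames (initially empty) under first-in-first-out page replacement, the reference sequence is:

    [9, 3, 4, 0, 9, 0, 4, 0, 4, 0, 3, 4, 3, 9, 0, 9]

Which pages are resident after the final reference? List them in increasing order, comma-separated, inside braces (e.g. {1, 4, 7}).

9: miss, frames (9)
3: miss, frames (9 3)
4: miss, frames (9 3 4)
0: miss, evict 9, frames (3 4 0)
9: miss, evict 3, frames (4 0 9)
0: hit
4: hit
0: hit
4: hit
0: hit
3: miss, evict 4, frames (0 9 3)
4: miss, evict 0, frames (9 3 4)
3: hit
9: hit
0: miss, evict 9, frames (3 4 0)
9: miss, evict 3, frames (4 0 9)

{0, 4, 9}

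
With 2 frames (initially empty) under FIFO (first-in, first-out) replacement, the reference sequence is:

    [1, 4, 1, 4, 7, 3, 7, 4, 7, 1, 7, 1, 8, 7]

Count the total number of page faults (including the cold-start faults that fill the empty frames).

1: miss, frames (1)
4: miss, frames (1 4)
1: hit
4: hit
7: miss, evict 1, frames (4 7)
3: miss, evict 4, frames (7 3)
7: hit
4: miss, evict 7, frames (3 4)
7: miss, evict 3, frames (4 7)
1: miss, evict 4, frames (7 1)
7: hit
1: hit
8: miss, evict 7, frames (1 8)
7: miss, evict 1, frames (8 7)
Page faults: 9.

9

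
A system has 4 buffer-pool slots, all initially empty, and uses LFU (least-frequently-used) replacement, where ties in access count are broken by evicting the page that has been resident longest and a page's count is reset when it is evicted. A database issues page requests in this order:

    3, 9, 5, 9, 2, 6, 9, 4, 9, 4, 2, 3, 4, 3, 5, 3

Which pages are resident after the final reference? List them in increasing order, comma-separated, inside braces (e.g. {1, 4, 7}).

{3, 4, 5, 9}

3 -> fault, frames (3)
9 -> fault, frames (3 9)
5 -> fault, frames (3 9 5)
9 -> hit
2 -> fault, frames (3 9 5 2)
6 -> fault, evict 3, frames (9 5 2 6)
9 -> hit
4 -> fault, evict 5, frames (9 2 6 4)
9 -> hit
4 -> hit
2 -> hit
3 -> fault, evict 6, frames (9 2 4 3)
4 -> hit
3 -> hit
5 -> fault, evict 2, frames (9 4 3 5)
3 -> hit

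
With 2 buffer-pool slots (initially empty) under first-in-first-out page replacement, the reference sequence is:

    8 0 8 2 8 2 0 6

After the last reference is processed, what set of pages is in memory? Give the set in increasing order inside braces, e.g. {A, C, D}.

8 -> miss, frames [8]
0 -> miss, frames [8, 0]
8 -> hit
2 -> miss, evict 8, frames [0, 2]
8 -> miss, evict 0, frames [2, 8]
2 -> hit
0 -> miss, evict 2, frames [8, 0]
6 -> miss, evict 8, frames [0, 6]

{0, 6}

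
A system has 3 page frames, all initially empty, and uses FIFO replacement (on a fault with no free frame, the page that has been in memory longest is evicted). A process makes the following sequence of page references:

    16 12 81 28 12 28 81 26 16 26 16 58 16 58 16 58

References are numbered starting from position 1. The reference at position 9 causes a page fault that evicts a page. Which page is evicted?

pos 1: 16: fault, frames (16)
pos 2: 12: fault, frames (16 12)
pos 3: 81: fault, frames (16 12 81)
pos 4: 28: fault, evict 16, frames (12 81 28)
pos 5: 12: hit
pos 6: 28: hit
pos 7: 81: hit
pos 8: 26: fault, evict 12, frames (81 28 26)
pos 9: 16: fault, evict 81, frames (28 26 16)
At position 9, page 81 is evicted.

81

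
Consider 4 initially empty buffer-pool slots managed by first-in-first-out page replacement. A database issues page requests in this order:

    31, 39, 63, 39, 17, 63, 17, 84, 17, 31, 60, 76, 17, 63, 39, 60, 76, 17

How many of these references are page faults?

31 → miss, frames {31}
39 → miss, frames {31,39}
63 → miss, frames {31,39,63}
39 → hit
17 → miss, frames {31,39,63,17}
63 → hit
17 → hit
84 → miss, evict 31, frames {39,63,17,84}
17 → hit
31 → miss, evict 39, frames {63,17,84,31}
60 → miss, evict 63, frames {17,84,31,60}
76 → miss, evict 17, frames {84,31,60,76}
17 → miss, evict 84, frames {31,60,76,17}
63 → miss, evict 31, frames {60,76,17,63}
39 → miss, evict 60, frames {76,17,63,39}
60 → miss, evict 76, frames {17,63,39,60}
76 → miss, evict 17, frames {63,39,60,76}
17 → miss, evict 63, frames {39,60,76,17}
Page faults: 14.

14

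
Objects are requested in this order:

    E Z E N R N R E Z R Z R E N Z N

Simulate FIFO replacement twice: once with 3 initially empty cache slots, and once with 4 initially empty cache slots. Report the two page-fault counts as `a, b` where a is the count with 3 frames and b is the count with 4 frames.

3 frames: F F . F F . . F F . . . . F . . → 7 faults.
4 frames: F F . F F . . . . . . . . . . . → 4 faults.
4 < 7: adding a frame reduced faults, as is typical.

7, 4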